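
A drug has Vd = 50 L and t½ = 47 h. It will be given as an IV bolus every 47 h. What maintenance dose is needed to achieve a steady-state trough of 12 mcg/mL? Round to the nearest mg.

600 mg

τ/t½ = 47/47 ≈ 1, so f = (1/2)^(47/47) ≈ 0.500000.
Cmin,ss = (D/Vd)·f/(1−f), so D = Cmin,ss·Vd·(1−f)/f.
D = 12 × 50 × (1−f)/f ≈ 12 × 50 × 1.00000 ≈ 600.00 mg.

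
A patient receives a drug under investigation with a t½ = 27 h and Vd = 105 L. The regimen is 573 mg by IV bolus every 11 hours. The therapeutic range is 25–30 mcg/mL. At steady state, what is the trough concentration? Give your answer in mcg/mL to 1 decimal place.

Over one 11-h interval, 11/27 ≈ 0.40741 half-lives elapse, leaving f ≈ 0.7540 of each dose.
Each bolus raises the concentration by D/Vd = 573/105 ≈ 5.457 mcg/mL.
Steady-state trough Cmin,ss = C₀·f/(1−f) ≈ 5.457 × 0.7540/0.2460 ≈ 16.726 mcg/mL.
Trough 16.7 mcg/mL vs MEC 25 mcg/mL: subtherapeutic.

16.7 mcg/mL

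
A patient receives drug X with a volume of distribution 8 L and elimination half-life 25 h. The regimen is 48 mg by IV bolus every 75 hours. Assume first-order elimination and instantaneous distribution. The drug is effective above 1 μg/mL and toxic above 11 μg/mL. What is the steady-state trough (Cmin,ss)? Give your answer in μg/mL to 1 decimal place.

0.9 μg/mL

τ = 75 h = 3 half-lives, so f = (1/2)^3 = 0.125.
Accumulation ratio R = 1/(1 − f) = 1/0.875 = 8/7.
Single-dose peak C₀ = D/Vd = 48/8 = 6 μg/mL.
Steady-state peak Cmax,ss = C₀·R = 6 × 8/7 ≈ 6.857 μg/mL.
Steady-state trough Cmin,ss = Cmax,ss·f ≈ 6.857 × 0.125 ≈ 0.857 μg/mL.
Trough 0.9 μg/mL vs MEC 1 μg/mL: subtherapeutic.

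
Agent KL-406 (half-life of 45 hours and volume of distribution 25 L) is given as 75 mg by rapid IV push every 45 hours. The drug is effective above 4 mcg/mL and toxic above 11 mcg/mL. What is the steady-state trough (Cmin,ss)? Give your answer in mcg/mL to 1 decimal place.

3.0 mcg/mL

The dosing interval is 1 half-life, so f = 2^(−1) = 0.5.
At steady state, R = 1/(1 − 0.5) = 2/1.
Single-dose peak C₀ = D/Vd = 75/25 = 3 mcg/mL.
Steady-state peak Cmax,ss = C₀·R = 3 × 2/1 ≈ 6.000 mcg/mL.
Steady-state trough Cmin,ss = Cmax,ss·f ≈ 6.000 × 0.5 ≈ 3.000 mcg/mL.
Trough 3.0 mcg/mL vs MEC 4 mcg/mL: subtherapeutic.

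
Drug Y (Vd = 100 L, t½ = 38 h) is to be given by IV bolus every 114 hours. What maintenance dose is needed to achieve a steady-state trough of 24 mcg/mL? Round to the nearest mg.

τ/t½ = 114/38 ≈ 3, so f = (1/2)^(114/38) ≈ 0.125000.
Cmin,ss = (D/Vd)·f/(1−f), so D = Cmin,ss·Vd·(1−f)/f.
D = 24 × 100 × (1−f)/f ≈ 24 × 100 × 7.00000 ≈ 16800.00 mg.

16800 mg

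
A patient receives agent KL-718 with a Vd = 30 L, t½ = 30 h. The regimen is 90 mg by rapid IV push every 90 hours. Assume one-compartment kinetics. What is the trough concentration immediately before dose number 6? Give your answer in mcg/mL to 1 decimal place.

0.4 mcg/mL

f = (1/2)^(τ/t½) = (1/2)^(90/30) ≈ 0.1250.
C₀ = D/Vd = 90/30 ≈ 3.000 mcg/mL.
Before the 6th dose, 5 doses have been given. Superposition: Cmin = C₀·(f + f² + … + f^5).
≈ 3.000 × (0.1250 + 0.0156 + 0.0020 + 0.0002 + 0.0000) ≈ 3.000 × 0.1428 ≈ 0.428 mcg/mL.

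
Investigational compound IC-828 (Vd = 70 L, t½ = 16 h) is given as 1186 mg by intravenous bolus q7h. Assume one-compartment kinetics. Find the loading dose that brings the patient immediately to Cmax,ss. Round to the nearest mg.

4534 mg

f = (1/2)^(7/16) ≈ 0.738413; accumulation ratio R = 1/(1−f) ≈ 3.82282.
Loading dose to hit Cmax,ss on first dose: D_load = D_maint·R ≈ 1186 × 3.82282 ≈ 4533.86 mg.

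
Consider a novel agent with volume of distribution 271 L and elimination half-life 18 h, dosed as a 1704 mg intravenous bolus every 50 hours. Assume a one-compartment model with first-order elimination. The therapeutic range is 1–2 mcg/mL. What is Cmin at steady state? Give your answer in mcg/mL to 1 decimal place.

1.1 mcg/mL

Over one 50-h interval, 50/18 ≈ 2.7778 half-lives elapse, leaving f ≈ 0.1458 of each dose.
Accumulation ratio R = 1/(1 − f) ≈ 1/0.8542 ≈ 1.1707.
Each bolus raises the concentration by D/Vd = 1704/271 ≈ 6.288 mcg/mL.
Steady-state peak Cmax,ss = C₀·R ≈ 6.288 × 1.1707 ≈ 7.361 mcg/mL.
One interval later, Cmin,ss = Cmax,ss·e^(−kτ) ≈ 7.361 × 0.1458 ≈ 1.073 mcg/mL.
Trough 1.1 mcg/mL vs MEC 1 mcg/mL: adequate.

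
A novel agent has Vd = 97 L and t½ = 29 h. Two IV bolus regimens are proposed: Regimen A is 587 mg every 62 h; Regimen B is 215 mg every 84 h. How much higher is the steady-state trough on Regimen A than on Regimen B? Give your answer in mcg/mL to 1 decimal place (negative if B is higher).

1.4 mcg/mL

Regimen A: f = (1/2)^(62/29) ≈ 0.2272; Cmin,ss = (587/97)·f/(1−f) ≈ 1.779 mcg/mL.
Regimen B: f = (1/2)^(84/29) ≈ 0.1343; Cmin,ss = (215/97)·f/(1−f) ≈ 0.344 mcg/mL.
Difference ≈ 1.779 − 0.344 ≈ 1.435 mcg/mL.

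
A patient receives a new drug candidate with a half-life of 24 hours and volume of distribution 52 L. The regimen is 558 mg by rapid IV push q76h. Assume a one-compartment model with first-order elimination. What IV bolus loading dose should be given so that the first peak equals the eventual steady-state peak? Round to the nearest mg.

f = (1/2)^(76/24) ≈ 0.111362; accumulation ratio R = 1/(1−f) ≈ 1.12532.
Loading dose to hit Cmax,ss on first dose: D_load = D_maint·R ≈ 558 × 1.12532 ≈ 627.93 mg.

628 mg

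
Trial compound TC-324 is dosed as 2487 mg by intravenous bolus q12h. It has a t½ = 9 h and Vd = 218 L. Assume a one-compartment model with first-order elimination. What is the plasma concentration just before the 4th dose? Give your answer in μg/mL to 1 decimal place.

f = (1/2)^(τ/t½) = (1/2)^(12/9) ≈ 0.3969.
C₀ = D/Vd = 2487/218 ≈ 11.408 μg/mL.
Before the 4th dose, 3 doses have been given. Superposition: Cmin = C₀·(f + f² + … + f^3).
≈ 11.408 × (0.3969 + 0.1575 + 0.0625) ≈ 11.408 × 0.6169 ≈ 7.038 μg/mL.

7.0 μg/mL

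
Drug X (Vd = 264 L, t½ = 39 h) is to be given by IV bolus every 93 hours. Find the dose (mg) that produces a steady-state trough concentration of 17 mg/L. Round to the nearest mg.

18949 mg

τ/t½ = 93/39 ≈ 2.3846, so f = (1/2)^(93/39) ≈ 0.191496.
Cmin,ss = (D/Vd)·f/(1−f), so D = Cmin,ss·Vd·(1−f)/f.
D = 17 × 264 × (1−f)/f ≈ 17 × 264 × 4.22204 ≈ 18948.52 mg.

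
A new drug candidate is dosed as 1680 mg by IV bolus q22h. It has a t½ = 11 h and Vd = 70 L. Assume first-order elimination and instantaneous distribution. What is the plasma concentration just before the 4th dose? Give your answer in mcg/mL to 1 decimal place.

7.9 mcg/mL

f = (1/2)^(τ/t½) = (1/2)^(22/11) ≈ 0.2500.
C₀ = D/Vd = 1680/70 ≈ 24.000 mcg/mL.
Before the 4th dose, 3 doses have been given. Superposition: Cmin = C₀·(f + f² + … + f^3).
≈ 24.000 × (0.2500 + 0.0625 + 0.0156) ≈ 24.000 × 0.3281 ≈ 7.874 mcg/mL.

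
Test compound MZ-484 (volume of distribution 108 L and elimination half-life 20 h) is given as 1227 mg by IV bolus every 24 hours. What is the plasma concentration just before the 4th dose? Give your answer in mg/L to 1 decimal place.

8.0 mg/L

f = (1/2)^(τ/t½) = (1/2)^(24/20) ≈ 0.4353.
C₀ = D/Vd = 1227/108 ≈ 11.361 mg/L.
Before the 4th dose, 3 doses have been given. Superposition: Cmin = C₀·(f + f² + … + f^3).
≈ 11.361 × (0.4353 + 0.1895 + 0.0825) ≈ 11.361 × 0.7073 ≈ 8.036 mg/L.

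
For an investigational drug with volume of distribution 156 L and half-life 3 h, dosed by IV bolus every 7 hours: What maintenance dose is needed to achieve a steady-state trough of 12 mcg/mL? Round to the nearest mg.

τ/t½ = 7/3 ≈ 2.3333, so f = (1/2)^(7/3) ≈ 0.198425.
Cmin,ss = (D/Vd)·f/(1−f), so D = Cmin,ss·Vd·(1−f)/f.
D = 12 × 156 × (1−f)/f ≈ 12 × 156 × 4.03969 ≈ 7562.30 mg.

7562 mg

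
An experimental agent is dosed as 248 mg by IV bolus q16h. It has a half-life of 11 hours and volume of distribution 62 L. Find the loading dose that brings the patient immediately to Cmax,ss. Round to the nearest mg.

f = (1/2)^(16/11) ≈ 0.364870; accumulation ratio R = 1/(1−f) ≈ 1.57448.
Loading dose to hit Cmax,ss on first dose: D_load = D_maint·R ≈ 248 × 1.57448 ≈ 390.47 mg.

390 mg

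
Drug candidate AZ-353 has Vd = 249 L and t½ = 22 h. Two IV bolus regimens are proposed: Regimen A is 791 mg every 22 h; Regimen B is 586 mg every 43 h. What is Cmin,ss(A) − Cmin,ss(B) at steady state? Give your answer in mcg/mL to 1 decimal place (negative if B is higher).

2.4 mcg/mL

Regimen A: f = (1/2)^(22/22) ≈ 0.5000; Cmin,ss = (791/249)·f/(1−f) ≈ 3.177 mcg/mL.
Regimen B: f = (1/2)^(43/22) ≈ 0.2580; Cmin,ss = (586/249)·f/(1−f) ≈ 0.818 mcg/mL.
Difference ≈ 3.177 − 0.818 ≈ 2.359 mcg/mL.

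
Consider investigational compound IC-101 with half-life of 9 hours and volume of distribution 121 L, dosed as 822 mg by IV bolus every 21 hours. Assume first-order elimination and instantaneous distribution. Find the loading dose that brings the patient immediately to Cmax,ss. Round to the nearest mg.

1025 mg

f = (1/2)^(21/9) ≈ 0.198425; accumulation ratio R = 1/(1−f) ≈ 1.24754.
Loading dose to hit Cmax,ss on first dose: D_load = D_maint·R ≈ 822 × 1.24754 ≈ 1025.48 mg.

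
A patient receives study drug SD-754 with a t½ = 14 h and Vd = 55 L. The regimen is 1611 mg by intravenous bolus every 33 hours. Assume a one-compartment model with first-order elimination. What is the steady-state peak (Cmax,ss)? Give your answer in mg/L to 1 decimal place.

τ/t½ = 33/14 ≈ 2.3571, so fraction remaining f = (1/2)^(33/14) ≈ 0.1952.
Accumulation ratio R = 1/(1 − f) ≈ 1/0.8048 ≈ 1.2425.
Single-dose peak C₀ = D/Vd = 1611/55 ≈ 29.291 mg/L.
Steady-state peak Cmax,ss = C₀·R ≈ 29.291 × 1.2425 ≈ 36.394 mg/L.

36.4 mg/L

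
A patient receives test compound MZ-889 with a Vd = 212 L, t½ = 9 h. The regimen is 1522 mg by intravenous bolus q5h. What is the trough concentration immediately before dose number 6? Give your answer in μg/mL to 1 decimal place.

13.1 μg/mL

f = (1/2)^(τ/t½) = (1/2)^(5/9) ≈ 0.6804.
C₀ = D/Vd = 1522/212 ≈ 7.179 μg/mL.
Before the 6th dose, 5 doses have been given. Superposition: Cmin = C₀·(f + f² + … + f^5).
≈ 7.179 × (0.6804 + 0.4629 + 0.3150 + 0.2143 + 0.1458) ≈ 7.179 × 1.8184 ≈ 13.054 μg/mL.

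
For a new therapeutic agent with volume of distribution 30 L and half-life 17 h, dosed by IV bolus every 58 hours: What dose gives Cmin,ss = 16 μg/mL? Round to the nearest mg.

τ/t½ = 58/17 ≈ 3.4118, so f = (1/2)^(58/17) ≈ 0.093963.
Cmin,ss = (D/Vd)·f/(1−f), so D = Cmin,ss·Vd·(1−f)/f.
D = 16 × 30 × (1−f)/f ≈ 16 × 30 × 9.64249 ≈ 4628.40 mg.

4628 mg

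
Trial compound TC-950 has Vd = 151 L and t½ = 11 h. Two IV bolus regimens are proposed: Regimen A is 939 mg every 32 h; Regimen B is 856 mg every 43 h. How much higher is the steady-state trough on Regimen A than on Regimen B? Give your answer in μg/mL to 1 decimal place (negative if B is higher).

Regimen A: f = (1/2)^(32/11) ≈ 0.1331; Cmin,ss = (939/151)·f/(1−f) ≈ 0.955 μg/mL.
Regimen B: f = (1/2)^(43/11) ≈ 0.0666; Cmin,ss = (856/151)·f/(1−f) ≈ 0.404 μg/mL.
Difference ≈ 0.955 − 0.404 ≈ 0.551 μg/mL.

0.6 μg/mL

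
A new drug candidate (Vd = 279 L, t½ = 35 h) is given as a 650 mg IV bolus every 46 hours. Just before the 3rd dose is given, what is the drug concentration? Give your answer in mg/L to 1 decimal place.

1.3 mg/L

f = (1/2)^(τ/t½) = (1/2)^(46/35) ≈ 0.4021.
C₀ = D/Vd = 650/279 ≈ 2.330 mg/L.
Before the 3rd dose, 2 doses have been given. Superposition: Cmin = C₀·(f + f²).
≈ 2.330 × (0.4021 + 0.1617) ≈ 2.330 × 0.5638 ≈ 1.314 mg/L.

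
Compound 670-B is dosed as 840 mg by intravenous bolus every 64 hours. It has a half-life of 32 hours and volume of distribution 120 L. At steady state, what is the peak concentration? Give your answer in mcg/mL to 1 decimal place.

τ = 64 h = 2 half-lives, so f = (1/2)^2 = 0.25.
At steady state, R = 1/(1 − 0.25) = 4/3.
Single-dose peak C₀ = D/Vd = 840/120 = 7 mcg/mL.
Steady-state peak Cmax,ss = C₀·R = 7 × 4/3 ≈ 9.333 mcg/mL.

9.3 mcg/mL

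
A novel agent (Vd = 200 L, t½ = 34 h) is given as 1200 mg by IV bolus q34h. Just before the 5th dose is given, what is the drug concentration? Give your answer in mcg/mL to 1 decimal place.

f = (1/2)^(τ/t½) = (1/2)^(34/34) ≈ 0.5000.
C₀ = D/Vd = 1200/200 ≈ 6.000 mcg/mL.
Before the 5th dose, 4 doses have been given. Superposition: Cmin = C₀·(f + f² + … + f^4).
≈ 6.000 × (0.5000 + 0.2500 + 0.1250 + 0.0625) ≈ 6.000 × 0.9375 ≈ 5.625 mcg/mL.

5.6 mcg/mL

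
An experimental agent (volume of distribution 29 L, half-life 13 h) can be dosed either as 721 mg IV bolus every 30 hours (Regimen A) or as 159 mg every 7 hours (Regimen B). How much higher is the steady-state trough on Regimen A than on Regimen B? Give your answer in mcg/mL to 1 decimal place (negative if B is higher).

-5.8 mcg/mL

Regimen A: f = (1/2)^(30/13) ≈ 0.2020; Cmin,ss = (721/29)·f/(1−f) ≈ 6.293 mcg/mL.
Regimen B: f = (1/2)^(7/13) ≈ 0.6885; Cmin,ss = (159/29)·f/(1−f) ≈ 12.118 mcg/mL.
Difference ≈ 6.293 − 12.118 ≈ -5.825 mcg/mL.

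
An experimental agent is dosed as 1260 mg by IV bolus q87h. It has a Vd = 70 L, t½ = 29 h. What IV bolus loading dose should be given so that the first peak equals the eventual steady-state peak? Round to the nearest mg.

f = (1/2)^(87/29) ≈ 0.125000; accumulation ratio R = 1/(1−f) ≈ 1.14286.
Loading dose to hit Cmax,ss on first dose: D_load = D_maint·R ≈ 1260 × 1.14286 ≈ 1440.00 mg.

1440 mg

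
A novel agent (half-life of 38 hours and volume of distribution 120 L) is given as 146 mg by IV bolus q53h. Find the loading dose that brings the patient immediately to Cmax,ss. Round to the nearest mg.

f = (1/2)^(53/38) ≈ 0.380314; accumulation ratio R = 1/(1−f) ≈ 1.61372.
Loading dose to hit Cmax,ss on first dose: D_load = D_maint·R ≈ 146 × 1.61372 ≈ 235.60 mg.

236 mg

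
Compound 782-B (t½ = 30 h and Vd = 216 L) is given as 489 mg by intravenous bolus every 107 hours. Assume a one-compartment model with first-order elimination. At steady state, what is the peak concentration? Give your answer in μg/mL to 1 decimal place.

2.5 μg/mL

k = ln2/t½ = ln2/30 ≈ 0.023105 h⁻¹; fraction remaining f = e^(−kτ) = e^(−0.023105×107) ≈ 0.0844.
At steady state, accumulation factor R = 1/(1 − e^(−kτ)) ≈ 1.0922.
Each bolus raises the concentration by D/Vd = 489/216 ≈ 2.264 μg/mL.
Steady-state peak Cmax,ss = C₀·R ≈ 2.264 × 1.0922 ≈ 2.473 μg/mL.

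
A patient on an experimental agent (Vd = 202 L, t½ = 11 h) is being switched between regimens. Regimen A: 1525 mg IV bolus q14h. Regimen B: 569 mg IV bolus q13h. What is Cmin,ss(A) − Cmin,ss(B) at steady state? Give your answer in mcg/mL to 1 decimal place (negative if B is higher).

Regimen A: f = (1/2)^(14/11) ≈ 0.4139; Cmin,ss = (1525/202)·f/(1−f) ≈ 5.331 mcg/mL.
Regimen B: f = (1/2)^(13/11) ≈ 0.4408; Cmin,ss = (569/202)·f/(1−f) ≈ 2.220 mcg/mL.
Difference ≈ 5.331 − 2.220 ≈ 3.111 mcg/mL.

3.1 mcg/mL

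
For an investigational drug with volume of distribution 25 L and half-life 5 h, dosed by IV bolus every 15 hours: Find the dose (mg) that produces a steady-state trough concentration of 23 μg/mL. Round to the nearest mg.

4025 mg

τ/t½ = 15/5 ≈ 3, so f = (1/2)^(15/5) ≈ 0.125000.
Cmin,ss = (D/Vd)·f/(1−f), so D = Cmin,ss·Vd·(1−f)/f.
D = 23 × 25 × (1−f)/f ≈ 23 × 25 × 7.00000 ≈ 4025.00 mg.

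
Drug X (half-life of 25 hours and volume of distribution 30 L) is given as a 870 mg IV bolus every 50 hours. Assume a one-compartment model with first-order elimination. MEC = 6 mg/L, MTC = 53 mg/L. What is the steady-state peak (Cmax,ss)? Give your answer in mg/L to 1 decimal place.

38.7 mg/L

τ = 50 h = 2 half-lives, so f = (1/2)^2 = 0.25.
Accumulation ratio R = 1/(1 − f) = 1/0.75 = 4/3.
Single-dose peak C₀ = D/Vd = 870/30 = 29 mg/L.
Steady-state peak Cmax,ss = C₀·R = 29 × 4/3 ≈ 38.667 mg/L.
Peak 38.7 mg/L vs MTC 53 mg/L: below toxic threshold.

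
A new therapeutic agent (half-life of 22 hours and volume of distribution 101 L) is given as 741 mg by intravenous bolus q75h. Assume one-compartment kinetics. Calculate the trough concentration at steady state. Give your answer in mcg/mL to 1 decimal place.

0.8 mcg/mL

τ/t½ = 75/22 ≈ 3.4091, so fraction remaining f = (1/2)^(75/22) ≈ 0.0941.
Single-dose peak C₀ = D/Vd = 741/101 ≈ 7.337 mcg/mL.
Steady-state trough Cmin,ss = C₀·f/(1−f) ≈ 7.337 × 0.0941/0.9059 ≈ 0.762 mcg/mL.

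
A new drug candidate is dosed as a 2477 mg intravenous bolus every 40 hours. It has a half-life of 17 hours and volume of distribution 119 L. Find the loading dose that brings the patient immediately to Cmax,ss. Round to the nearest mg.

3080 mg

f = (1/2)^(40/17) ≈ 0.195747; accumulation ratio R = 1/(1−f) ≈ 1.24339.
Loading dose to hit Cmax,ss on first dose: D_load = D_maint·R ≈ 2477 × 1.24339 ≈ 3079.88 mg.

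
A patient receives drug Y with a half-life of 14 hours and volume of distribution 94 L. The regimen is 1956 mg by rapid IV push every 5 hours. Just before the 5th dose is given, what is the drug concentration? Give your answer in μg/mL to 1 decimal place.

f = (1/2)^(τ/t½) = (1/2)^(5/14) ≈ 0.7807.
C₀ = D/Vd = 1956/94 ≈ 20.809 μg/mL.
Before the 5th dose, 4 doses have been given. Superposition: Cmin = C₀·(f + f² + … + f^4).
≈ 20.809 × (0.7807 + 0.6095 + 0.4758 + 0.3715) ≈ 20.809 × 2.2375 ≈ 46.560 μg/mL.

46.6 μg/mL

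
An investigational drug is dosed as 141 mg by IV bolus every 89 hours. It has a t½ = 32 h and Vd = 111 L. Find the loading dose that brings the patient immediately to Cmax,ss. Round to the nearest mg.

f = (1/2)^(89/32) ≈ 0.145466; accumulation ratio R = 1/(1−f) ≈ 1.17023.
Loading dose to hit Cmax,ss on first dose: D_load = D_maint·R ≈ 141 × 1.17023 ≈ 165.00 mg.

165 mg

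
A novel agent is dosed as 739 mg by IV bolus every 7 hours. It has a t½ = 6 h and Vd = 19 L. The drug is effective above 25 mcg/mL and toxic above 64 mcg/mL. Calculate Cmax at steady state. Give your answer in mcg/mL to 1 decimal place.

70.1 mcg/mL

τ/t½ = 7/6 ≈ 1.1667, so fraction remaining f = (1/2)^(7/6) ≈ 0.4454.
At steady state, accumulation factor R = 1/(1 − e^(−kτ)) ≈ 1.8031.
Each bolus raises the concentration by D/Vd = 739/19 ≈ 38.895 mcg/mL.
Steady-state peak Cmax,ss = C₀·R ≈ 38.895 × 1.8031 ≈ 70.132 mcg/mL.
Peak 70.1 mcg/mL vs MTC 64 mcg/mL: exceeds toxic threshold.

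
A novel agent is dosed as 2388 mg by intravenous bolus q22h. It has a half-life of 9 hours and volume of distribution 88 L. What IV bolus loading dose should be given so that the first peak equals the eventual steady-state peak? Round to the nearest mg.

f = (1/2)^(22/9) ≈ 0.183717; accumulation ratio R = 1/(1−f) ≈ 1.22507.
Loading dose to hit Cmax,ss on first dose: D_load = D_maint·R ≈ 2388 × 1.22507 ≈ 2925.47 mg.

2925 mg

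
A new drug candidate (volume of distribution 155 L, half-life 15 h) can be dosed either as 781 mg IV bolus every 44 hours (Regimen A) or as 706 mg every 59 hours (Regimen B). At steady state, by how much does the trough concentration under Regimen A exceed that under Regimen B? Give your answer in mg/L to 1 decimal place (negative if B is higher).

Regimen A: f = (1/2)^(44/15) ≈ 0.1309; Cmin,ss = (781/155)·f/(1−f) ≈ 0.759 mg/L.
Regimen B: f = (1/2)^(59/15) ≈ 0.0655; Cmin,ss = (706/155)·f/(1−f) ≈ 0.319 mg/L.
Difference ≈ 0.759 − 0.319 ≈ 0.440 mg/L.

0.4 mg/L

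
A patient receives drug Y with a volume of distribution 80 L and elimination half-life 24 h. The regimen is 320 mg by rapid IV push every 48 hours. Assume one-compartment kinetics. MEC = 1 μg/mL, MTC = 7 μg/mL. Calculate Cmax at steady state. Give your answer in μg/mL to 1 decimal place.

5.3 μg/mL

The dosing interval is 2 half-lives, so f = 2^(−2) = 0.25.
At steady state, R = 1/(1 − 0.25) = 4/3.
Single-dose peak C₀ = D/Vd = 320/80 = 4 μg/mL.
Steady-state peak Cmax,ss = C₀·R = 4 × 4/3 ≈ 5.333 μg/mL.
Peak 5.3 μg/mL vs MTC 7 μg/mL: below toxic threshold.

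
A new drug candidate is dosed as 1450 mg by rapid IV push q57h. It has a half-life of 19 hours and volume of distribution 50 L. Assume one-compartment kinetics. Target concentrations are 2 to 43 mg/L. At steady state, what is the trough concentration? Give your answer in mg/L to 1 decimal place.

4.1 mg/L

τ = 57 h = 3 half-lives, so f = (1/2)^3 = 0.125.
Accumulation ratio R = 1/(1 − f) = 1/0.875 = 8/7.
Single-dose peak C₀ = D/Vd = 1450/50 = 29 mg/L.
Steady-state peak Cmax,ss = C₀·R = 29 × 8/7 ≈ 33.143 mg/L.
Steady-state trough Cmin,ss = Cmax,ss·f ≈ 33.143 × 0.125 ≈ 4.143 mg/L.
Trough 4.1 mg/L vs MEC 2 mg/L: adequate.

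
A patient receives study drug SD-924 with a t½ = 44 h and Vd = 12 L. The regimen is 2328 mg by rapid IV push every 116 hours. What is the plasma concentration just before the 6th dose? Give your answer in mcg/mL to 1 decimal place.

f = (1/2)^(τ/t½) = (1/2)^(116/44) ≈ 0.1608.
C₀ = D/Vd = 2328/12 ≈ 194.000 mcg/mL.
Before the 6th dose, 5 doses have been given. Superposition: Cmin = C₀·(f + f² + … + f^5).
≈ 194.000 × (0.1608 + 0.0259 + 0.0042 + 0.0007 + 0.0001) ≈ 194.000 × 0.1917 ≈ 37.190 mcg/mL.

37.2 mcg/mL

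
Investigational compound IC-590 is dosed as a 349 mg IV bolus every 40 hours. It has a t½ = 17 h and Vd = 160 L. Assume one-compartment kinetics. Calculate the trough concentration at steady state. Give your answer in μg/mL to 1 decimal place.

k = ln2/t½ = ln2/17 ≈ 0.040773 h⁻¹; fraction remaining f = e^(−kτ) = e^(−0.040773×40) ≈ 0.1957.
Single-dose peak C₀ = D/Vd = 349/160 ≈ 2.181 μg/mL.
Steady-state trough Cmin,ss = C₀·f/(1−f) ≈ 2.181 × 0.1957/0.8043 ≈ 0.531 μg/mL.

0.5 μg/mL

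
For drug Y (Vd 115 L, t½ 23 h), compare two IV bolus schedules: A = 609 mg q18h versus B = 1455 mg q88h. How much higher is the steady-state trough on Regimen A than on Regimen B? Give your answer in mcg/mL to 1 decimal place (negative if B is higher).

Regimen A: f = (1/2)^(18/23) ≈ 0.5813; Cmin,ss = (609/115)·f/(1−f) ≈ 7.352 mcg/mL.
Regimen B: f = (1/2)^(88/23) ≈ 0.0705; Cmin,ss = (1455/115)·f/(1−f) ≈ 0.960 mcg/mL.
Difference ≈ 7.352 − 0.960 ≈ 6.392 mcg/mL.

6.4 mcg/mL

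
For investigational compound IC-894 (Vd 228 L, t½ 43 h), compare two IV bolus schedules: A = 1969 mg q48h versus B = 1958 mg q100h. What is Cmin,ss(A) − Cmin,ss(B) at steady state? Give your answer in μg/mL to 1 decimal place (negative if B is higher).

5.3 μg/mL

Regimen A: f = (1/2)^(48/43) ≈ 0.4613; Cmin,ss = (1969/228)·f/(1−f) ≈ 7.395 μg/mL.
Regimen B: f = (1/2)^(100/43) ≈ 0.1995; Cmin,ss = (1958/228)·f/(1−f) ≈ 2.140 μg/mL.
Difference ≈ 7.395 − 2.140 ≈ 5.255 μg/mL.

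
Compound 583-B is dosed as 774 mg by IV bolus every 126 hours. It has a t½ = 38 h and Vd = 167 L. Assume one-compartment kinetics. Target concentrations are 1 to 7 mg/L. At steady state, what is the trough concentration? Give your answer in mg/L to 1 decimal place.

0.5 mg/L

τ/t½ = 126/38 ≈ 3.3158, so fraction remaining f = (1/2)^(126/38) ≈ 0.1004.
Each bolus raises the concentration by D/Vd = 774/167 ≈ 4.635 mg/L.
Steady-state trough Cmin,ss = C₀·f/(1−f) ≈ 4.635 × 0.1004/0.8996 ≈ 0.517 mg/L.
Trough 0.5 mg/L vs MEC 1 mg/L: subtherapeutic.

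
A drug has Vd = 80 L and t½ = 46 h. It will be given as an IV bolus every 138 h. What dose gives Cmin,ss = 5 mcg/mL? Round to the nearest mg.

τ/t½ = 138/46 ≈ 3, so f = (1/2)^(138/46) ≈ 0.125000.
Cmin,ss = (D/Vd)·f/(1−f), so D = Cmin,ss·Vd·(1−f)/f.
D = 5 × 80 × (1−f)/f ≈ 5 × 80 × 7.00000 ≈ 2800.00 mg.

2800 mg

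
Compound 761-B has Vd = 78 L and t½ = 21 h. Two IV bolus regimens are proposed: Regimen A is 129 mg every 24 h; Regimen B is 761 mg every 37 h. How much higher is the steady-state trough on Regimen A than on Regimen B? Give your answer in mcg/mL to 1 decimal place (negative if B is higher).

Regimen A: f = (1/2)^(24/21) ≈ 0.4529; Cmin,ss = (129/78)·f/(1−f) ≈ 1.369 mcg/mL.
Regimen B: f = (1/2)^(37/21) ≈ 0.2949; Cmin,ss = (761/78)·f/(1−f) ≈ 4.081 mcg/mL.
Difference ≈ 1.369 − 4.081 ≈ -2.712 mcg/mL.

-2.7 mcg/mL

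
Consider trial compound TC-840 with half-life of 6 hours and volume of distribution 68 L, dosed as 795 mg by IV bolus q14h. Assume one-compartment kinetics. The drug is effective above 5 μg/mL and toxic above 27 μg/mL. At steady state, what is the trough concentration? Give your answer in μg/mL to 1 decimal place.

τ/t½ = 14/6 ≈ 2.3333, so fraction remaining f = (1/2)^(14/6) ≈ 0.1984.
Each bolus raises the concentration by D/Vd = 795/68 ≈ 11.691 μg/mL.
Steady-state trough Cmin,ss = C₀·f/(1−f) ≈ 11.691 × 0.1984/0.8016 ≈ 2.894 μg/mL.
Trough 2.9 μg/mL vs MEC 5 μg/mL: subtherapeutic.

2.9 μg/mL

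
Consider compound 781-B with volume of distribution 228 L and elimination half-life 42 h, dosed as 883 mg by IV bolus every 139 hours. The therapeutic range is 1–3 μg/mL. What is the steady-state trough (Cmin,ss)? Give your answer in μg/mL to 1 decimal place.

0.4 μg/mL

k = ln2/t½ = ln2/42 ≈ 0.016504 h⁻¹; fraction remaining f = e^(−kτ) = e^(−0.016504×139) ≈ 0.1009.
Accumulation ratio R = 1/(1 − f) ≈ 1/0.8991 ≈ 1.1122.
Each bolus raises the concentration by D/Vd = 883/228 ≈ 3.873 μg/mL.
Cmax,ss = C₀/(1 − f) ≈ 3.873/0.8991 ≈ 4.308 μg/mL.
Steady-state trough Cmin,ss = Cmax,ss·f ≈ 4.308 × 0.1009 ≈ 0.435 μg/mL.
Trough 0.4 μg/mL vs MEC 1 μg/mL: subtherapeutic.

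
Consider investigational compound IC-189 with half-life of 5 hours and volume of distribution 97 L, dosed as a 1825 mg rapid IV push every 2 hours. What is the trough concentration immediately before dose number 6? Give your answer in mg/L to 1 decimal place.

f = (1/2)^(τ/t½) = (1/2)^(2/5) ≈ 0.7579.
C₀ = D/Vd = 1825/97 ≈ 18.814 mg/L.
Before the 6th dose, 5 doses have been given. Superposition: Cmin = C₀·(f + f² + … + f^5).
≈ 18.814 × (0.7579 + 0.5744 + 0.4353 + 0.3299 + 0.2501) ≈ 18.814 × 2.3476 ≈ 44.168 mg/L.

44.2 mg/L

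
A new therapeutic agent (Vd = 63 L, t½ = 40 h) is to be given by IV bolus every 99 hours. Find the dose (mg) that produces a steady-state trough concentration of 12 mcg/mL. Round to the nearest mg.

3447 mg

τ/t½ = 99/40 ≈ 2.475, so f = (1/2)^(99/40) ≈ 0.179867.
Cmin,ss = (D/Vd)·f/(1−f), so D = Cmin,ss·Vd·(1−f)/f.
D = 12 × 63 × (1−f)/f ≈ 12 × 63 × 4.55966 ≈ 3447.10 mg.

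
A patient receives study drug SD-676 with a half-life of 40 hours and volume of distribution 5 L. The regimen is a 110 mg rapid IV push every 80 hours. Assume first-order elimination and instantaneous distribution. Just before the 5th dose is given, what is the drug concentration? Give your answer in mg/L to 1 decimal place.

7.3 mg/L

f = (1/2)^(τ/t½) = (1/2)^(80/40) ≈ 0.2500.
C₀ = D/Vd = 110/5 ≈ 22.000 mg/L.
Before the 5th dose, 4 doses have been given. Superposition: Cmin = C₀·(f + f² + … + f^4).
≈ 22.000 × (0.2500 + 0.0625 + 0.0156 + 0.0039) ≈ 22.000 × 0.3320 ≈ 7.304 mg/L.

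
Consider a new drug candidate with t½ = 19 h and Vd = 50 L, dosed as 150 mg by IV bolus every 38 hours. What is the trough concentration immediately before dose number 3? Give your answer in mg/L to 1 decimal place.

0.9 mg/L

f = (1/2)^(τ/t½) = (1/2)^(38/19) ≈ 0.2500.
C₀ = D/Vd = 150/50 ≈ 3.000 mg/L.
Before the 3rd dose, 2 doses have been given. Superposition: Cmin = C₀·(f + f²).
≈ 3.000 × (0.2500 + 0.0625) ≈ 3.000 × 0.3125 ≈ 0.938 mg/L.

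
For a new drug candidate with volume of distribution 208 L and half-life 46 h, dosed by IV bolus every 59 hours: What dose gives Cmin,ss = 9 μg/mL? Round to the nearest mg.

2682 mg

τ/t½ = 59/46 ≈ 1.2826, so f = (1/2)^(59/46) ≈ 0.411052.
Cmin,ss = (D/Vd)·f/(1−f), so D = Cmin,ss·Vd·(1−f)/f.
D = 9 × 208 × (1−f)/f ≈ 9 × 208 × 1.43278 ≈ 2682.16 mg.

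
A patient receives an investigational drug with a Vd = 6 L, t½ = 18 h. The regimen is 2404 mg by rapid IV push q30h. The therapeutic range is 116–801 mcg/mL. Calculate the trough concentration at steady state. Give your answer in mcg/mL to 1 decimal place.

184.2 mcg/mL

τ/t½ = 30/18 ≈ 1.6667, so fraction remaining f = (1/2)^(30/18) ≈ 0.3150.
Accumulation ratio R = 1/(1 − f) ≈ 1/0.6850 ≈ 1.4599.
Each bolus raises the concentration by D/Vd = 2404/6 ≈ 400.667 mcg/mL.
Cmax,ss = C₀/(1 − f) ≈ 400.667/0.6850 ≈ 584.915 mcg/mL.
Steady-state trough Cmin,ss = Cmax,ss·f ≈ 584.915 × 0.3150 ≈ 184.248 mcg/mL.
Trough 184.2 mcg/mL vs MEC 116 mcg/mL: adequate.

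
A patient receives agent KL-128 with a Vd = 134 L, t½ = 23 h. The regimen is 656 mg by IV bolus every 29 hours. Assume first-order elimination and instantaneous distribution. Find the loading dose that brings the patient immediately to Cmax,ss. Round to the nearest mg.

1126 mg

f = (1/2)^(29/23) ≈ 0.417292; accumulation ratio R = 1/(1−f) ≈ 1.71613.
Loading dose to hit Cmax,ss on first dose: D_load = D_maint·R ≈ 656 × 1.71613 ≈ 1125.78 mg.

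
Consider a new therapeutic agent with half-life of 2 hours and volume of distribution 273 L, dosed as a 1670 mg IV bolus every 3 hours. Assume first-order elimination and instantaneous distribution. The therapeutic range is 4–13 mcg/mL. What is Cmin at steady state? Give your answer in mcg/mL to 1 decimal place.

k = ln2/t½ = ln2/2 ≈ 0.346574 h⁻¹; fraction remaining f = e^(−kτ) = e^(−0.346574×3) ≈ 0.3536.
At steady state, accumulation factor R = 1/(1 − e^(−kτ)) ≈ 1.5470.
Single-dose peak C₀ = D/Vd = 1670/273 ≈ 6.117 mcg/mL.
Steady-state peak Cmax,ss = C₀·R ≈ 6.117 × 1.5470 ≈ 9.463 mcg/mL.
One interval later, Cmin,ss = Cmax,ss·e^(−kτ) ≈ 9.463 × 0.3536 ≈ 3.346 mcg/mL.
Trough 3.3 mcg/mL vs MEC 4 mcg/mL: subtherapeutic.

3.3 mcg/mL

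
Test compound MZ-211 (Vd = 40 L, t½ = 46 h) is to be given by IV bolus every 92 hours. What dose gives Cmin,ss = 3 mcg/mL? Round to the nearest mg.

τ/t½ = 92/46 ≈ 2, so f = (1/2)^(92/46) ≈ 0.250000.
Cmin,ss = (D/Vd)·f/(1−f), so D = Cmin,ss·Vd·(1−f)/f.
D = 3 × 40 × (1−f)/f ≈ 3 × 40 × 3.00000 ≈ 360.00 mg.

360 mg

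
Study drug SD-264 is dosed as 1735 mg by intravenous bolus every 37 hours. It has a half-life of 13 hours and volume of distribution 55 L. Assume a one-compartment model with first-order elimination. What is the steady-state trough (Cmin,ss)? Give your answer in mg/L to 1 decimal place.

5.1 mg/L

k = ln2/t½ = ln2/13 ≈ 0.053319 h⁻¹; fraction remaining f = e^(−kτ) = e^(−0.053319×37) ≈ 0.1391.
Accumulation ratio R = 1/(1 − f) ≈ 1/0.8609 ≈ 1.1616.
Each bolus raises the concentration by D/Vd = 1735/55 ≈ 31.545 mg/L.
Cmax,ss = C₀/(1 − f) ≈ 31.545/0.8609 ≈ 36.642 mg/L.
One interval later, Cmin,ss = Cmax,ss·e^(−kτ) ≈ 36.642 × 0.1391 ≈ 5.097 mg/L.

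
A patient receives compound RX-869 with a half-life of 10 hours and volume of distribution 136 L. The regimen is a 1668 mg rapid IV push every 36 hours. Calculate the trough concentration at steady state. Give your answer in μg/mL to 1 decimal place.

1.1 μg/mL

τ/t½ = 36/10 ≈ 3.6, so fraction remaining f = (1/2)^(36/10) ≈ 0.0825.
At steady state, accumulation factor R = 1/(1 − e^(−kτ)) ≈ 1.0899.
Single-dose peak C₀ = D/Vd = 1668/136 ≈ 12.265 μg/mL.
Steady-state peak Cmax,ss = C₀·R ≈ 12.265 × 1.0899 ≈ 13.368 μg/mL.
Steady-state trough Cmin,ss = Cmax,ss·f ≈ 13.368 × 0.0825 ≈ 1.103 μg/mL.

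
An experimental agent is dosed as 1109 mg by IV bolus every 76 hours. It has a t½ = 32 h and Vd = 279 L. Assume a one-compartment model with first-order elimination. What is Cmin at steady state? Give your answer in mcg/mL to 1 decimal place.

Over one 76-h interval, 76/32 ≈ 2.375 half-lives elapse, leaving f ≈ 0.1928 of each dose.
Single-dose peak C₀ = D/Vd = 1109/279 ≈ 3.975 mcg/mL.
Steady-state trough Cmin,ss = C₀·f/(1−f) ≈ 3.975 × 0.1928/0.8072 ≈ 0.949 mcg/mL.

0.9 mcg/mL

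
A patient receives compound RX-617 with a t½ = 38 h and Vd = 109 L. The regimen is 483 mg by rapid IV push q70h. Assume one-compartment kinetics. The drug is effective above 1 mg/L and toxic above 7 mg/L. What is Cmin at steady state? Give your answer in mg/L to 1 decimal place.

Over one 70-h interval, 70/38 ≈ 1.8421 half-lives elapse, leaving f ≈ 0.2789 of each dose.
Accumulation ratio R = 1/(1 − f) ≈ 1/0.7211 ≈ 1.3868.
Each bolus raises the concentration by D/Vd = 483/109 ≈ 4.431 mg/L.
Cmax,ss = C₀/(1 − f) ≈ 4.431/0.7211 ≈ 6.145 mg/L.
One interval later, Cmin,ss = Cmax,ss·e^(−kτ) ≈ 6.145 × 0.2789 ≈ 1.714 mg/L.
Trough 1.7 mg/L vs MEC 1 mg/L: adequate.

1.7 mg/L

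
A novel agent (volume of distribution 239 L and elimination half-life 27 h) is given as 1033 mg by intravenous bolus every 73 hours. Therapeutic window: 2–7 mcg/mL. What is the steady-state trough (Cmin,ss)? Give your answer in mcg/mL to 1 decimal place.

k = ln2/t½ = ln2/27 ≈ 0.025672 h⁻¹; fraction remaining f = e^(−kτ) = e^(−0.025672×73) ≈ 0.1535.
Single-dose peak C₀ = D/Vd = 1033/239 ≈ 4.322 mcg/mL.
Steady-state trough Cmin,ss = C₀·f/(1−f) ≈ 4.322 × 0.1535/0.8465 ≈ 0.784 mcg/mL.
Trough 0.8 mcg/mL vs MEC 2 mcg/mL: subtherapeutic.

0.8 mcg/mL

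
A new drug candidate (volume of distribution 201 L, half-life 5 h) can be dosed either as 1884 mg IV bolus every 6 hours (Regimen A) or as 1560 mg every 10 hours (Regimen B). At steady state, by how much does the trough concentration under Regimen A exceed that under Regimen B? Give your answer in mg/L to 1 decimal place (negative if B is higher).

Regimen A: f = (1/2)^(6/5) ≈ 0.4353; Cmin,ss = (1884/201)·f/(1−f) ≈ 7.225 mg/L.
Regimen B: f = (1/2)^(10/5) ≈ 0.2500; Cmin,ss = (1560/201)·f/(1−f) ≈ 2.587 mg/L.
Difference ≈ 7.225 − 2.587 ≈ 4.638 mg/L.

4.6 mg/L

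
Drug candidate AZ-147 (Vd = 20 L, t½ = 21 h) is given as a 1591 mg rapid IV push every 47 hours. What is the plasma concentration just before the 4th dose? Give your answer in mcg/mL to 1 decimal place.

f = (1/2)^(τ/t½) = (1/2)^(47/21) ≈ 0.2120.
C₀ = D/Vd = 1591/20 ≈ 79.550 mcg/mL.
Before the 4th dose, 3 doses have been given. Superposition: Cmin = C₀·(f + f² + … + f^3).
≈ 79.550 × (0.2120 + 0.0449 + 0.0095) ≈ 79.550 × 0.2664 ≈ 21.192 mcg/mL.

21.2 mcg/mL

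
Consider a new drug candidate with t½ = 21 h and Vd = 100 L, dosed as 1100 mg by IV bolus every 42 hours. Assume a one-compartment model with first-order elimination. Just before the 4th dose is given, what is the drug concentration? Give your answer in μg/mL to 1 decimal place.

f = (1/2)^(τ/t½) = (1/2)^(42/21) ≈ 0.2500.
C₀ = D/Vd = 1100/100 ≈ 11.000 μg/mL.
Before the 4th dose, 3 doses have been given. Superposition: Cmin = C₀·(f + f² + … + f^3).
≈ 11.000 × (0.2500 + 0.0625 + 0.0156) ≈ 11.000 × 0.3281 ≈ 3.609 μg/mL.

3.6 μg/mL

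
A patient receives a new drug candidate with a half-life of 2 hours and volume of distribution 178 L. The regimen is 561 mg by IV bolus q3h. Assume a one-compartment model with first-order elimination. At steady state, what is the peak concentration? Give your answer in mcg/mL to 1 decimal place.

4.9 mcg/mL

τ/t½ = 3/2 ≈ 1.5, so fraction remaining f = (1/2)^(3/2) ≈ 0.3536.
At steady state, accumulation factor R = 1/(1 − e^(−kτ)) ≈ 1.5470.
Single-dose peak C₀ = D/Vd = 561/178 ≈ 3.152 mcg/mL.
Steady-state peak Cmax,ss = C₀·R ≈ 3.152 × 1.5470 ≈ 4.876 mcg/mL.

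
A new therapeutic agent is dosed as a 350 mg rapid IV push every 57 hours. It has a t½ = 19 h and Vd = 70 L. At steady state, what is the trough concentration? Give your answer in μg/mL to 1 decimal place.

0.7 μg/mL

τ = 57 h = 3 half-lives, so f = (1/2)^3 = 0.125.
At steady state, R = 1/(1 − 0.125) = 8/7.
Single-dose peak C₀ = D/Vd = 350/70 = 5 μg/mL.
Steady-state peak Cmax,ss = C₀·R = 5 × 8/7 ≈ 5.714 μg/mL.
Steady-state trough Cmin,ss = Cmax,ss·f ≈ 5.714 × 0.125 ≈ 0.714 μg/mL.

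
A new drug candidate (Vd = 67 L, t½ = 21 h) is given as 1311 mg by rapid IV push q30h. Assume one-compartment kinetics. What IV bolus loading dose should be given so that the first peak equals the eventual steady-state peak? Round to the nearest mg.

f = (1/2)^(30/21) ≈ 0.371499; accumulation ratio R = 1/(1−f) ≈ 1.59109.
Loading dose to hit Cmax,ss on first dose: D_load = D_maint·R ≈ 1311 × 1.59109 ≈ 2085.92 mg.

2086 mg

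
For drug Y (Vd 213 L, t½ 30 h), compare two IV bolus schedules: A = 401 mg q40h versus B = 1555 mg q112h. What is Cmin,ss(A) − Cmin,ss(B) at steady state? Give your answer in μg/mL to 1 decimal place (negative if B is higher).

0.6 μg/mL

Regimen A: f = (1/2)^(40/30) ≈ 0.3969; Cmin,ss = (401/213)·f/(1−f) ≈ 1.239 μg/mL.
Regimen B: f = (1/2)^(112/30) ≈ 0.0752; Cmin,ss = (1555/213)·f/(1−f) ≈ 0.594 μg/mL.
Difference ≈ 1.239 − 0.594 ≈ 0.645 μg/mL.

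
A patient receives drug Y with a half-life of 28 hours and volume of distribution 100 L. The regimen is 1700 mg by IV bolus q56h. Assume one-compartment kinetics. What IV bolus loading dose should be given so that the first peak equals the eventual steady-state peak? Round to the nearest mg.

2267 mg

f = (1/2)^(56/28) ≈ 0.250000; accumulation ratio R = 1/(1−f) ≈ 1.33333.
Loading dose to hit Cmax,ss on first dose: D_load = D_maint·R ≈ 1700 × 1.33333 ≈ 2266.66 mg.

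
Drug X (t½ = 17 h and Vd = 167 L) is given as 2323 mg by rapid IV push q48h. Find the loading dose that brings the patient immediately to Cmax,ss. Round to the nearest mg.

f = (1/2)^(48/17) ≈ 0.141264; accumulation ratio R = 1/(1−f) ≈ 1.16450.
Loading dose to hit Cmax,ss on first dose: D_load = D_maint·R ≈ 2323 × 1.16450 ≈ 2705.13 mg.

2705 mg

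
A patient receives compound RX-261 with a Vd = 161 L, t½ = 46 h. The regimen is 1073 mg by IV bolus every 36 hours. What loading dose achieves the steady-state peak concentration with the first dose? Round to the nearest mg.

2563 mg

f = (1/2)^(36/46) ≈ 0.581315; accumulation ratio R = 1/(1−f) ≈ 2.38843.
Loading dose to hit Cmax,ss on first dose: D_load = D_maint·R ≈ 1073 × 2.38843 ≈ 2562.79 mg.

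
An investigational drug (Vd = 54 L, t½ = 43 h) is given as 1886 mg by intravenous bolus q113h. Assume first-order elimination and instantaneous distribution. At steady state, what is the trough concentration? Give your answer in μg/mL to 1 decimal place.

k = ln2/t½ = ln2/43 ≈ 0.016120 h⁻¹; fraction remaining f = e^(−kτ) = e^(−0.016120×113) ≈ 0.1618.
Accumulation ratio R = 1/(1 − f) ≈ 1/0.8382 ≈ 1.1930.
Each bolus raises the concentration by D/Vd = 1886/54 ≈ 34.926 μg/mL.
Steady-state peak Cmax,ss = C₀·R ≈ 34.926 × 1.1930 ≈ 41.667 μg/mL.
One interval later, Cmin,ss = Cmax,ss·e^(−kτ) ≈ 41.667 × 0.1618 ≈ 6.742 μg/mL.

6.7 μg/mL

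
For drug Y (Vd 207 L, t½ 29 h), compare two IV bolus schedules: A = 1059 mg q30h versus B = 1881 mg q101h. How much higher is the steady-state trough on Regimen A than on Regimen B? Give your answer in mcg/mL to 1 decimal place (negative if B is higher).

4.0 mcg/mL

Regimen A: f = (1/2)^(30/29) ≈ 0.4882; Cmin,ss = (1059/207)·f/(1−f) ≈ 4.880 mcg/mL.
Regimen B: f = (1/2)^(101/29) ≈ 0.0895; Cmin,ss = (1881/207)·f/(1−f) ≈ 0.893 mcg/mL.
Difference ≈ 4.880 − 0.893 ≈ 3.987 mcg/mL.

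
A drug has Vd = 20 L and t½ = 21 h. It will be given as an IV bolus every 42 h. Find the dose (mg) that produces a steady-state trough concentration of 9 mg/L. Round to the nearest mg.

τ/t½ = 42/21 ≈ 2, so f = (1/2)^(42/21) ≈ 0.250000.
Cmin,ss = (D/Vd)·f/(1−f), so D = Cmin,ss·Vd·(1−f)/f.
D = 9 × 20 × (1−f)/f ≈ 9 × 20 × 3.00000 ≈ 540.00 mg.

540 mg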